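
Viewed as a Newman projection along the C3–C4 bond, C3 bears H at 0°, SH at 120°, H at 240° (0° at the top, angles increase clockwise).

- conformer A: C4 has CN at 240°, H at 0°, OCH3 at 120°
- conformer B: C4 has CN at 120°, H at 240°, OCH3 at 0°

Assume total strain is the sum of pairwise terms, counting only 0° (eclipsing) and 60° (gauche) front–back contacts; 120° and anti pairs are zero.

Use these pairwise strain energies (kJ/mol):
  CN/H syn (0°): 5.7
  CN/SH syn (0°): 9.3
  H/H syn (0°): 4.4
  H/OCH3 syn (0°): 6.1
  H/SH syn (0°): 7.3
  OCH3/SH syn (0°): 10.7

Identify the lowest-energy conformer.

A (eclipsed): H(0°)/H(0°) eclipsed 4.4; SH(120°)/OCH3(120°) eclipsed 10.7; H(240°)/CN(240°) eclipsed 5.7 → 20.8 kJ/mol.
B (eclipsed): H(0°)/OCH3(0°) eclipsed 6.1; SH(120°)/CN(120°) eclipsed 9.3; H(240°)/H(240°) eclipsed 4.4 → 19.8 kJ/mol.
B has the lowest total (19.8 kJ/mol).

B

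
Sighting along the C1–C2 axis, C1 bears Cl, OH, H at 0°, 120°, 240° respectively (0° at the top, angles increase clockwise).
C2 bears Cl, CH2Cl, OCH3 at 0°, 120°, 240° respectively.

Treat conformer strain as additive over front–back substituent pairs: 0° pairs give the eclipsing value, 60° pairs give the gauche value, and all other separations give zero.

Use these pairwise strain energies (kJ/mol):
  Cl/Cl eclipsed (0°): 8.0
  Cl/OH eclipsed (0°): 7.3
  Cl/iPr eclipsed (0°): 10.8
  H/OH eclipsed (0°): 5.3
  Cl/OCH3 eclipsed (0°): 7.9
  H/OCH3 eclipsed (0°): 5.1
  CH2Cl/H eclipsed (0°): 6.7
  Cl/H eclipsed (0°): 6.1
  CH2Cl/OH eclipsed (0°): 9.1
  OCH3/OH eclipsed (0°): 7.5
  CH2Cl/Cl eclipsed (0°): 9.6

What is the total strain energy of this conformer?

22.2 kJ/mol

This conformer (eclipsed): Cl(0°)/Cl(0°) eclipsed 8.0; OH(120°)/CH2Cl(120°) eclipsed 9.1; H(240°)/OCH3(240°) eclipsed 5.1 → 22.2 kJ/mol.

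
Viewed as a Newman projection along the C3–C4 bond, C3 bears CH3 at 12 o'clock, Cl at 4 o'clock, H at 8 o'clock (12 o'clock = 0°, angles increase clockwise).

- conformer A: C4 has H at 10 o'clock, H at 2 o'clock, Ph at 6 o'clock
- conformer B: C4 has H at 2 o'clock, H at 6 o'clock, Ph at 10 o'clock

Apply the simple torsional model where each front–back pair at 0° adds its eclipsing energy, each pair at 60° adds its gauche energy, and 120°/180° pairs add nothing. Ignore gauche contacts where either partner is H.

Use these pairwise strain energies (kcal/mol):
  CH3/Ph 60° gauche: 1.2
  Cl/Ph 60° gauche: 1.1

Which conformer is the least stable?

B

A is staggered. Cl at 120° is gauche with Ph at 180° (1.1). Total 1.1 kcal/mol.
B is staggered. CH3 at 0° is gauche with Ph at 300° (1.2). Total 1.2 kcal/mol.
B has the highest total (1.2 kcal/mol).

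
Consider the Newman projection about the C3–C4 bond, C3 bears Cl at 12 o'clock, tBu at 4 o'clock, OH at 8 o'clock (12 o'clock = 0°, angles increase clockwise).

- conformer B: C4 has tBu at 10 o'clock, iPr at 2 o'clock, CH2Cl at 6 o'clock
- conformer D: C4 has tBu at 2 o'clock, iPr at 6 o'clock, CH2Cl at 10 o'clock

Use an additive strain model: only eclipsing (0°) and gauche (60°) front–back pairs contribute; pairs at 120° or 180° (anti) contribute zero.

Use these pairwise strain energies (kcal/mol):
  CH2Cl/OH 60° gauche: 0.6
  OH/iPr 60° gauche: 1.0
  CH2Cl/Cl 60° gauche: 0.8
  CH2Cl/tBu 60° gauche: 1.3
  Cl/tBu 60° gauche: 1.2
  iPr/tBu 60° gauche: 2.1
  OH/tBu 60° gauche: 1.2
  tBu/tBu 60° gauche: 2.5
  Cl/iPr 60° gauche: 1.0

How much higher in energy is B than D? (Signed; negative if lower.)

-0.8 kcal/mol

B (staggered): Cl(0°)/tBu(300°) gauche 1.2; Cl(0°)/iPr(60°) gauche 1.0; tBu(120°)/iPr(60°) gauche 2.1; tBu(120°)/CH2Cl(180°) gauche 1.3; OH(240°)/tBu(300°) gauche 1.2; OH(240°)/CH2Cl(180°) gauche 0.6 → 7.4 kcal/mol.
D (staggered): Cl(0°)/tBu(60°) gauche 1.2; Cl(0°)/CH2Cl(300°) gauche 0.8; tBu(120°)/tBu(60°) gauche 2.5; tBu(120°)/iPr(180°) gauche 2.1; OH(240°)/iPr(180°) gauche 1.0; OH(240°)/CH2Cl(300°) gauche 0.6 → 8.2 kcal/mol.
E(B) − E(D) = 7.4 − 8.2 = -0.8 kcal/mol.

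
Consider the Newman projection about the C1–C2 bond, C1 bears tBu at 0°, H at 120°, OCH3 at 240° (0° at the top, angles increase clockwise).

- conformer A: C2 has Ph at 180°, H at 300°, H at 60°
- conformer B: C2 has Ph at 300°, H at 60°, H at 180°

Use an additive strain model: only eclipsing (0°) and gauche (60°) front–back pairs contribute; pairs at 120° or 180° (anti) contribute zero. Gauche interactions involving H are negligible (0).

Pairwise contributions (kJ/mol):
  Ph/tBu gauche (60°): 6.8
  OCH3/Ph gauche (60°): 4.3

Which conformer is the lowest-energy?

A

A (staggered): OCH3(240°)/Ph(180°) gauche 4.3 → 4.3 kJ/mol.
B (staggered): tBu(0°)/Ph(300°) gauche 6.8; OCH3(240°)/Ph(300°) gauche 4.3 → 11.1 kJ/mol.
A has the lowest total (4.3 kJ/mol).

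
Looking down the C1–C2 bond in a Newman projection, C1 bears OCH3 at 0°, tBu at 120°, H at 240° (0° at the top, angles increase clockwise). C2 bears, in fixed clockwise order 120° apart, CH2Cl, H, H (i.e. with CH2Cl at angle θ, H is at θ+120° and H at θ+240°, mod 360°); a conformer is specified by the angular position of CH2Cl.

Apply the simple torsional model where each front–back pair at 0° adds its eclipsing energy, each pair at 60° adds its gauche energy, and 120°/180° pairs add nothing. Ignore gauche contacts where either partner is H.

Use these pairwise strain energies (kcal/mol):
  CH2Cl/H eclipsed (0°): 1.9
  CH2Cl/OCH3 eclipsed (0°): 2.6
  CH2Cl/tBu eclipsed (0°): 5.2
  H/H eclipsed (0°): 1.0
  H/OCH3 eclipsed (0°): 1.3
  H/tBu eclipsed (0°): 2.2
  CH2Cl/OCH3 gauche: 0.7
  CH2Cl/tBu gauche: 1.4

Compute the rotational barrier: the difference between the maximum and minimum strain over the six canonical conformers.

CH2Cl at 0° (eclipsed): OCH3(0°)/CH2Cl(0°) eclipsed 2.6; tBu(120°)/H(120°) eclipsed 2.2; H(240°)/H(240°) eclipsed 1.0 → 5.8 kcal/mol.
CH2Cl at 60° (staggered): OCH3(0°)/CH2Cl(60°) gauche 0.7; tBu(120°)/CH2Cl(60°) gauche 1.4 → 2.1 kcal/mol.
CH2Cl at 120° (eclipsed): OCH3(0°)/H(0°) eclipsed 1.3; tBu(120°)/CH2Cl(120°) eclipsed 5.2; H(240°)/H(240°) eclipsed 1.0 → 7.5 kcal/mol.
CH2Cl at 180° (staggered): tBu(120°)/CH2Cl(180°) gauche 1.4 → 1.4 kcal/mol.
CH2Cl at 240° (eclipsed): OCH3(0°)/H(0°) eclipsed 1.3; tBu(120°)/H(120°) eclipsed 2.2; H(240°)/CH2Cl(240°) eclipsed 1.9 → 5.4 kcal/mol.
CH2Cl at 300° (staggered): OCH3(0°)/CH2Cl(300°) gauche 0.7 → 0.7 kcal/mol.
Max at 120° (7.5 kcal/mol), min at 300° (0.7 kcal/mol); barrier = 6.8 kcal/mol.

6.8 kcal/mol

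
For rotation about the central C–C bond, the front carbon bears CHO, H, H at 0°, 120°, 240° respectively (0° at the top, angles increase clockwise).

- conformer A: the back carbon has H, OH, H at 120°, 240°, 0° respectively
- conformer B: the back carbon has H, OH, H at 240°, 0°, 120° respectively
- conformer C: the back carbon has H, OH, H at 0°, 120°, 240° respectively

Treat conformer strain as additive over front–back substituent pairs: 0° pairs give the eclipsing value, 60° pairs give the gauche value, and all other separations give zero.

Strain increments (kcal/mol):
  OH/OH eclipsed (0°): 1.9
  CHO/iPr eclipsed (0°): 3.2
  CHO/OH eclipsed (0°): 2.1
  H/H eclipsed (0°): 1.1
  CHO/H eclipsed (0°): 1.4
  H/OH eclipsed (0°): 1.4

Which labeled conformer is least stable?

A (eclipsed): CHO–H eclipsed, H–H eclipsed, H–OH eclipsed; 1.4 + 1.1 + 1.4 = 3.9 kcal/mol.
B (eclipsed): CHO–OH eclipsed, H–H eclipsed, H–H eclipsed; 2.1 + 1.1 + 1.1 = 4.3 kcal/mol.
C (eclipsed): CHO–H eclipsed, H–OH eclipsed, H–H eclipsed; 1.4 + 1.4 + 1.1 = 3.9 kcal/mol.
B has the highest total (4.3 kcal/mol).

B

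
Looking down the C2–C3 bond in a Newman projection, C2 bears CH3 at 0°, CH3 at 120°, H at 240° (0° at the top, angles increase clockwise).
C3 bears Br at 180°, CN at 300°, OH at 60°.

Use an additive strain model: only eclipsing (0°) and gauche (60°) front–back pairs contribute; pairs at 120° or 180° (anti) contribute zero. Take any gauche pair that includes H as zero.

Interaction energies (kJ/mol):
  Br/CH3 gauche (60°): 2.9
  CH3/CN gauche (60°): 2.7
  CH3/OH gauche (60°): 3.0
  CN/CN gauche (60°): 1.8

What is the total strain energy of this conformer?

11.6 kJ/mol

This conformer (staggered): CH3–CN gauche, CH3–OH gauche, CH3–Br gauche, CH3–OH gauche; 2.7 + 3.0 + 2.9 + 3.0 = 11.6 kJ/mol.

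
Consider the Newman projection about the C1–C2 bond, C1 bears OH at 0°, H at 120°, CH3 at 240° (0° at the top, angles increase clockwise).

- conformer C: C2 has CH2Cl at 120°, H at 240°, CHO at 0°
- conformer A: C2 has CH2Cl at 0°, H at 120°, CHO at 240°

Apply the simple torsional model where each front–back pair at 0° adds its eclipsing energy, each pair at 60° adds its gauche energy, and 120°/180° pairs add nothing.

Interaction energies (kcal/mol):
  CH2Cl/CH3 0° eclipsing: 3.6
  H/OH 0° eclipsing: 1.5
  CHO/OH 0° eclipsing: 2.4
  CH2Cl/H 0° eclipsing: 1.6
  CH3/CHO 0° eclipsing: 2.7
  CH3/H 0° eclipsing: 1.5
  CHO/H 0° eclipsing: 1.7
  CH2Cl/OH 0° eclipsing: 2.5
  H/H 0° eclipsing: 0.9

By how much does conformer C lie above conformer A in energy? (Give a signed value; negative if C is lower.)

C is eclipsed. OH at 0° is eclipsed with CHO at 0° (2.4); H at 120° is eclipsed with CH2Cl at 120° (1.6); CH3 at 240° is eclipsed with H at 240° (1.5). Total 5.5 kcal/mol.
A is eclipsed. OH at 0° is eclipsed with CH2Cl at 0° (2.5); H at 120° is eclipsed with H at 120° (0.9); CH3 at 240° is eclipsed with CHO at 240° (2.7). Total 6.1 kcal/mol.
E(C) − E(A) = 5.5 − 6.1 = -0.6 kcal/mol.

-0.6 kcal/mol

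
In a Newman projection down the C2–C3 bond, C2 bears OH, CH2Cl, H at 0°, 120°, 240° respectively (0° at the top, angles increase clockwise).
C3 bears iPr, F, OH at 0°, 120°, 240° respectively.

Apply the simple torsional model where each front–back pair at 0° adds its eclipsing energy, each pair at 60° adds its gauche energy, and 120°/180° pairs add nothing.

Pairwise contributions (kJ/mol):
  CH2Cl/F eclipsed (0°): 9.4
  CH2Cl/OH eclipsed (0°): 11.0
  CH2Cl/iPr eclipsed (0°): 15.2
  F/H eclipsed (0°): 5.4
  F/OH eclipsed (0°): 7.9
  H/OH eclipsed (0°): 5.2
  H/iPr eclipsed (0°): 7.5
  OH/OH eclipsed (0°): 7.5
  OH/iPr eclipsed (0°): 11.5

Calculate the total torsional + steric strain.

26.1 kJ/mol

This conformer (eclipsed): OH(0°)/iPr(0°) eclipsed 11.5; CH2Cl(120°)/F(120°) eclipsed 9.4; H(240°)/OH(240°) eclipsed 5.2 → 26.1 kJ/mol.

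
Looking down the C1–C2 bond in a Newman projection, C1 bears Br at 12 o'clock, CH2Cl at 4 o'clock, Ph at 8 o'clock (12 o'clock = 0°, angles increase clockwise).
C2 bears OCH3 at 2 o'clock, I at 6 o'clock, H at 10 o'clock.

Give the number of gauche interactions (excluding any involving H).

4

Non-H gauche pairs: Br(0°)/OCH3(60°); CH2Cl(120°)/OCH3(60°); CH2Cl(120°)/I(180°); Ph(240°)/I(180°) — 4 interactions.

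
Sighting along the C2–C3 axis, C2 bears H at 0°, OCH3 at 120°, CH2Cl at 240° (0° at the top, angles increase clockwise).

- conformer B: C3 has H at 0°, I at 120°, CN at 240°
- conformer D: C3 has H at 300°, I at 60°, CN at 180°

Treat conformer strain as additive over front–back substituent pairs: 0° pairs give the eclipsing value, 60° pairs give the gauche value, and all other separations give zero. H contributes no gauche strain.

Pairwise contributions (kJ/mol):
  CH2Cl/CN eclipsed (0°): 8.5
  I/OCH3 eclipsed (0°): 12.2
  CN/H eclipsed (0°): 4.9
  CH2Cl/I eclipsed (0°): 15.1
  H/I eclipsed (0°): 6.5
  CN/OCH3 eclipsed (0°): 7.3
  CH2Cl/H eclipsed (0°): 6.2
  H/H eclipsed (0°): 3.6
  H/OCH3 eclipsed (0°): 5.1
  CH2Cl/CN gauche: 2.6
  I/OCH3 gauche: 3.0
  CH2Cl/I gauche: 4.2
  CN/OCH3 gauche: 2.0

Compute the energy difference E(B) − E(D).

B is eclipsed. H at 0° is eclipsed with H at 0° (3.6); OCH3 at 120° is eclipsed with I at 120° (12.2); CH2Cl at 240° is eclipsed with CN at 240° (8.5). Total 24.3 kJ/mol.
D is staggered. OCH3 at 120° is gauche with I at 60° (3.0); OCH3 at 120° is gauche with CN at 180° (2.0); CH2Cl at 240° is gauche with CN at 180° (2.6). Total 7.6 kJ/mol.
E(B) − E(D) = 24.3 − 7.6 = +16.7 kJ/mol.

+16.7 kJ/mol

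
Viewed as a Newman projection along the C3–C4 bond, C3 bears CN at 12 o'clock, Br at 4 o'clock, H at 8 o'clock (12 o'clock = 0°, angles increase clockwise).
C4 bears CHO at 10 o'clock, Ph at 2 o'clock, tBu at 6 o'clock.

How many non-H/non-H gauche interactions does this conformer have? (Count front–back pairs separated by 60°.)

4

Non-H gauche pairs: CN(0°)/CHO(300°); CN(0°)/Ph(60°); Br(120°)/Ph(60°); Br(120°)/tBu(180°) — 4 interactions.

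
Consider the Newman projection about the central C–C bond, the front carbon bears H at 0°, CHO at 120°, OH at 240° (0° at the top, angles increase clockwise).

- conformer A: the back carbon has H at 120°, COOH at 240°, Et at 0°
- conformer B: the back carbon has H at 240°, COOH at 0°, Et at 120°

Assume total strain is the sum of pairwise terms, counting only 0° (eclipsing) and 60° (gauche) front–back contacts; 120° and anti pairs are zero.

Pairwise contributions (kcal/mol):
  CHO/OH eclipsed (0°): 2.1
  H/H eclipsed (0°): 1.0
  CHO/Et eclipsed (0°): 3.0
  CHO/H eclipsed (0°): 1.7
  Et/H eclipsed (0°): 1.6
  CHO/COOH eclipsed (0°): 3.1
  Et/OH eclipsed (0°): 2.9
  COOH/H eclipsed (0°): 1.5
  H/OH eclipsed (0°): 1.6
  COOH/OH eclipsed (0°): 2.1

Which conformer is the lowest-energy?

A

A (eclipsed): H(0°)/Et(0°) eclipsed 1.6; CHO(120°)/H(120°) eclipsed 1.7; OH(240°)/COOH(240°) eclipsed 2.1 → 5.4 kcal/mol.
B (eclipsed): H(0°)/COOH(0°) eclipsed 1.5; CHO(120°)/Et(120°) eclipsed 3.0; OH(240°)/H(240°) eclipsed 1.6 → 6.1 kcal/mol.
A has the lowest total (5.4 kcal/mol).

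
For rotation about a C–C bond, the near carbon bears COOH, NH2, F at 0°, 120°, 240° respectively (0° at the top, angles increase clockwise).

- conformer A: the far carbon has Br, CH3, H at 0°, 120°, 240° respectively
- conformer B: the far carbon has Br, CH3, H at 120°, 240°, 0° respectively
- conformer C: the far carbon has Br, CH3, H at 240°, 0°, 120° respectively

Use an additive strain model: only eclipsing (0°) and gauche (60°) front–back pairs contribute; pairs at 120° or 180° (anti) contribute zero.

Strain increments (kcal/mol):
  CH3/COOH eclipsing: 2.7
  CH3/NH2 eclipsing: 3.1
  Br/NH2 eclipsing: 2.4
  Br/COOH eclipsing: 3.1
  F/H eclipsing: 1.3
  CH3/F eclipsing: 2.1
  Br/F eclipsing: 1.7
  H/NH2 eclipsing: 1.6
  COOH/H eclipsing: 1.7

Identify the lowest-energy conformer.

A (eclipsed): COOH(0°)/Br(0°) eclipsed 3.1; NH2(120°)/CH3(120°) eclipsed 3.1; F(240°)/H(240°) eclipsed 1.3 → 7.5 kcal/mol.
B (eclipsed): COOH(0°)/H(0°) eclipsed 1.7; NH2(120°)/Br(120°) eclipsed 2.4; F(240°)/CH3(240°) eclipsed 2.1 → 6.2 kcal/mol.
C (eclipsed): COOH(0°)/CH3(0°) eclipsed 2.7; NH2(120°)/H(120°) eclipsed 1.6; F(240°)/Br(240°) eclipsed 1.7 → 6.0 kcal/mol.
C has the lowest total (6.0 kcal/mol).

C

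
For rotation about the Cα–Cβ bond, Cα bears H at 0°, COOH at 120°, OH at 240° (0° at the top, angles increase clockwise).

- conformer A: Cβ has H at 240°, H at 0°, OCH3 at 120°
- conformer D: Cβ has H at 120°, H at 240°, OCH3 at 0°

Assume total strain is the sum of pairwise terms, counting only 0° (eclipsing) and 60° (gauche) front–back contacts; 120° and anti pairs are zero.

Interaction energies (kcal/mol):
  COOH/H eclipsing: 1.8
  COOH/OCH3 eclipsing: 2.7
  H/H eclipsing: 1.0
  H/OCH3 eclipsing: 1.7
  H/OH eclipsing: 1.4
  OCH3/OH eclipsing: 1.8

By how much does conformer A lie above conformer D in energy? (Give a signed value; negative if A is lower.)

+0.2 kcal/mol

A (eclipsed): H(0°)/H(0°) eclipsed 1.0; COOH(120°)/OCH3(120°) eclipsed 2.7; OH(240°)/H(240°) eclipsed 1.4 → 5.1 kcal/mol.
D (eclipsed): H(0°)/OCH3(0°) eclipsed 1.7; COOH(120°)/H(120°) eclipsed 1.8; OH(240°)/H(240°) eclipsed 1.4 → 4.9 kcal/mol.
E(A) − E(D) = 5.1 − 4.9 = +0.2 kcal/mol.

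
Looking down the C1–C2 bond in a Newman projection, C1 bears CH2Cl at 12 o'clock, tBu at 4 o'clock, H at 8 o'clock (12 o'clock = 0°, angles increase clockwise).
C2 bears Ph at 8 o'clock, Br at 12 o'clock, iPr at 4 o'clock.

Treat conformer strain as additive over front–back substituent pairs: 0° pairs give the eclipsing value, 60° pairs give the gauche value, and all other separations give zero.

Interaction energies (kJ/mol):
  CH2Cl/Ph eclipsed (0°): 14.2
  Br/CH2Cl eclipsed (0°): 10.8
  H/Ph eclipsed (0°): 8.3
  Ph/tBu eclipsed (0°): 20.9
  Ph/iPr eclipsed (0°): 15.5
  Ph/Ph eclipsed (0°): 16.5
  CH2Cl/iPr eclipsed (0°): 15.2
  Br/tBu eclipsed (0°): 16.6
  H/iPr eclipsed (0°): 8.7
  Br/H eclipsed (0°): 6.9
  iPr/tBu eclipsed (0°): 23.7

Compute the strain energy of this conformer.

This conformer (eclipsed): CH2Cl(0°)/Br(0°) eclipsed 10.8; tBu(120°)/iPr(120°) eclipsed 23.7; H(240°)/Ph(240°) eclipsed 8.3 → 42.8 kJ/mol.

42.8 kJ/mol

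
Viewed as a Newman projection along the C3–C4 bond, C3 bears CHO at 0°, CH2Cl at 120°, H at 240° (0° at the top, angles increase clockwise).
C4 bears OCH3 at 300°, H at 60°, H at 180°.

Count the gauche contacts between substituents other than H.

1

Non-H gauche pairs: CHO(0°)/OCH3(300°) — 1 interaction.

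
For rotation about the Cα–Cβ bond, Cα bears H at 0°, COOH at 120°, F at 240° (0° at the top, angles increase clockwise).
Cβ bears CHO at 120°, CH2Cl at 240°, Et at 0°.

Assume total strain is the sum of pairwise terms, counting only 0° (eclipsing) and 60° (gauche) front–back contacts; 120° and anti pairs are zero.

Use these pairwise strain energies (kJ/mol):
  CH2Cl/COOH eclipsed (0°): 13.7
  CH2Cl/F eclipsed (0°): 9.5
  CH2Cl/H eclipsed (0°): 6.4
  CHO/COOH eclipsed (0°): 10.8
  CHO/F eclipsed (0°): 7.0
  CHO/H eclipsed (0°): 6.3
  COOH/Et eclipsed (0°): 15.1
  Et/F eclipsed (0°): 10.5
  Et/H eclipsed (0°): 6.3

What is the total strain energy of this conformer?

26.6 kJ/mol

This conformer (eclipsed): H(0°)/Et(0°) eclipsed 6.3; COOH(120°)/CHO(120°) eclipsed 10.8; F(240°)/CH2Cl(240°) eclipsed 9.5 → 26.6 kJ/mol.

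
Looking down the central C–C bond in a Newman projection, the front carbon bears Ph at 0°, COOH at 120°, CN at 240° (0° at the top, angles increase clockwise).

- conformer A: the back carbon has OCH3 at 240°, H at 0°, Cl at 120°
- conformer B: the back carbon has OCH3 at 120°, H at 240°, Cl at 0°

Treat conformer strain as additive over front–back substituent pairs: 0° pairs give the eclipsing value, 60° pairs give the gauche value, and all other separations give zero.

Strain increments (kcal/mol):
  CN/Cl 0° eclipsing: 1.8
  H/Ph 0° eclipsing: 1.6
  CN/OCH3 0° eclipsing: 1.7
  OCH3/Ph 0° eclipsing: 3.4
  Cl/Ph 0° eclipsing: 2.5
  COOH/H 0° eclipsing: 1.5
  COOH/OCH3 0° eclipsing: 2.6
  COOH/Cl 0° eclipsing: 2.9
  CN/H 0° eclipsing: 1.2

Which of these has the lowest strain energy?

A (eclipsed): Ph(0°)/H(0°) eclipsed 1.6; COOH(120°)/Cl(120°) eclipsed 2.9; CN(240°)/OCH3(240°) eclipsed 1.7 → 6.2 kcal/mol.
B (eclipsed): Ph(0°)/Cl(0°) eclipsed 2.5; COOH(120°)/OCH3(120°) eclipsed 2.6; CN(240°)/H(240°) eclipsed 1.2 → 6.3 kcal/mol.
A has the lowest total (6.2 kcal/mol).

A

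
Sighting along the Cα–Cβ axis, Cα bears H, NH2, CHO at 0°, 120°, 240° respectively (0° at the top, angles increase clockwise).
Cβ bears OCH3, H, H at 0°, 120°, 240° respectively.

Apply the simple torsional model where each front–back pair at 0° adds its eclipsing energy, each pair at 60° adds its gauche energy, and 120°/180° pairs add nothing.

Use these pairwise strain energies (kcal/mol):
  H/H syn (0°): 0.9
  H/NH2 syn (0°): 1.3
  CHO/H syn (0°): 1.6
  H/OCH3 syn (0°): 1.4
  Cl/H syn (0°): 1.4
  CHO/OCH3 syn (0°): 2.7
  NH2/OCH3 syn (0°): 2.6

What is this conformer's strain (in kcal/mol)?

This conformer (eclipsed): H–OCH3 eclipsed, NH2–H eclipsed, CHO–H eclipsed; 1.4 + 1.3 + 1.6 = 4.3 kcal/mol.

4.3 kcal/mol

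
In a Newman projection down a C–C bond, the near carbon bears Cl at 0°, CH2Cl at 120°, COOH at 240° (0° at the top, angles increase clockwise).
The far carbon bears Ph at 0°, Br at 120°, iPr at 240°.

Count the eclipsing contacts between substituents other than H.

3

Non-H eclipsing pairs: Cl(0°)/Ph(0°); CH2Cl(120°)/Br(120°); COOH(240°)/iPr(240°) — 3 interactions.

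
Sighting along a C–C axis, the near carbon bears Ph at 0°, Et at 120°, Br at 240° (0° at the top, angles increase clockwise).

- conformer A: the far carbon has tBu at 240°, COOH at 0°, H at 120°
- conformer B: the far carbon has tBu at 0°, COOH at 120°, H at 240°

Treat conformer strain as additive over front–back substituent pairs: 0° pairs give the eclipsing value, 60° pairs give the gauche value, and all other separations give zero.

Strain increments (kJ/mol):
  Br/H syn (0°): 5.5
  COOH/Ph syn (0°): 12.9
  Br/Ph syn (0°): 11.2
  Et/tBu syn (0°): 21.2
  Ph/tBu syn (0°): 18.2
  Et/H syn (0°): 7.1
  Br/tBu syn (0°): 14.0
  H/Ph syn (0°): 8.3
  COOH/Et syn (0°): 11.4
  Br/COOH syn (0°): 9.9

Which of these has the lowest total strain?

A (eclipsed): Ph(0°)/COOH(0°) eclipsed 12.9; Et(120°)/H(120°) eclipsed 7.1; Br(240°)/tBu(240°) eclipsed 14.0 → 34.0 kJ/mol.
B (eclipsed): Ph(0°)/tBu(0°) eclipsed 18.2; Et(120°)/COOH(120°) eclipsed 11.4; Br(240°)/H(240°) eclipsed 5.5 → 35.1 kJ/mol.
A has the lowest total (34.0 kJ/mol).

A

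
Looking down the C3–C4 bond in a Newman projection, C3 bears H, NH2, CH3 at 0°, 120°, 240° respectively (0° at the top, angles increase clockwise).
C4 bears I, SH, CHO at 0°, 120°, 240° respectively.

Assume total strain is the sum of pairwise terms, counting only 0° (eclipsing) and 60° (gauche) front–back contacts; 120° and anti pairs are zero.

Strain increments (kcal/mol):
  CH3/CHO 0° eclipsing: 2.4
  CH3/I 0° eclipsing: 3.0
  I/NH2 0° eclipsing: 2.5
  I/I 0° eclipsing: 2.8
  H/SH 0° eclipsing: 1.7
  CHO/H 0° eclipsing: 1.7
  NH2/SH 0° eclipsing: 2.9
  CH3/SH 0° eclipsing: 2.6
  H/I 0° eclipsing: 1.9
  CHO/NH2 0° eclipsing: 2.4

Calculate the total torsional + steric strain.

This conformer (eclipsed): H(0°)/I(0°) eclipsed 1.9; NH2(120°)/SH(120°) eclipsed 2.9; CH3(240°)/CHO(240°) eclipsed 2.4 → 7.2 kcal/mol.

7.2 kcal/mol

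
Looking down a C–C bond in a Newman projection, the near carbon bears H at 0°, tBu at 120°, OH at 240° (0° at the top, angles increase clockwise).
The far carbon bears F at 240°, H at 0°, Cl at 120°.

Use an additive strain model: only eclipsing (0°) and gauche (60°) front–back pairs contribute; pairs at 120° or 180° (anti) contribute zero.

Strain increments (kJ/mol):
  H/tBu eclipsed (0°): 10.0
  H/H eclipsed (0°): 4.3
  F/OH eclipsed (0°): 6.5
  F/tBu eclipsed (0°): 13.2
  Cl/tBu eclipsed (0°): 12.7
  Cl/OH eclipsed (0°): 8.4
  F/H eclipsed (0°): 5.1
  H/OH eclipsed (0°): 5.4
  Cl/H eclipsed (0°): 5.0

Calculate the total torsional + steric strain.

This conformer is eclipsed. H at 0° is eclipsed with H at 0° (4.3); tBu at 120° is eclipsed with Cl at 120° (12.7); OH at 240° is eclipsed with F at 240° (6.5). Total 23.5 kJ/mol.

23.5 kJ/mol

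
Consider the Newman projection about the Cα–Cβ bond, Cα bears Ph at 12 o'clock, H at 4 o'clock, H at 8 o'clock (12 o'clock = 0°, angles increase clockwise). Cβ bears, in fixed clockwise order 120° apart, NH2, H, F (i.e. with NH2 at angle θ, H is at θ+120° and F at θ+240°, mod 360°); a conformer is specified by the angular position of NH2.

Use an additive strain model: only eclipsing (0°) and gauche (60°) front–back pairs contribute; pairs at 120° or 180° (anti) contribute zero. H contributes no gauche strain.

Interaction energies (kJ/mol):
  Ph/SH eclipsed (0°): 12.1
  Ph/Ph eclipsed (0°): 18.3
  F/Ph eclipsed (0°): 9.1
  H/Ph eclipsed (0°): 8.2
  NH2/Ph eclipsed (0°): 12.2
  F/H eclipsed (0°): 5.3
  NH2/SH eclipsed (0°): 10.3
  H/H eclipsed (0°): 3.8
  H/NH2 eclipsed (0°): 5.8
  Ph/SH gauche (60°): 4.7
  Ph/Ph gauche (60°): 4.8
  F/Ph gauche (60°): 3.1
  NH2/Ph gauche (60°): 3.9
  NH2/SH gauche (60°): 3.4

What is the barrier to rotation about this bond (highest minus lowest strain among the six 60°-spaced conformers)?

18.2 kJ/mol

NH2 at 0° is eclipsed. Ph at 0° is eclipsed with NH2 at 0° (12.2); H at 120° is eclipsed with H at 120° (3.8); H at 240° is eclipsed with F at 240° (5.3). Total 21.3 kJ/mol.
NH2 at 60° is staggered. Ph at 0° is gauche with NH2 at 60° (3.9); Ph at 0° is gauche with F at 300° (3.1). Total 7.0 kJ/mol.
NH2 at 120° is eclipsed. Ph at 0° is eclipsed with F at 0° (9.1); H at 120° is eclipsed with NH2 at 120° (5.8); H at 240° is eclipsed with H at 240° (3.8). Total 18.7 kJ/mol.
NH2 at 180° is staggered. Ph at 0° is gauche with F at 60° (3.1). Total 3.1 kJ/mol.
NH2 at 240° is eclipsed. Ph at 0° is eclipsed with H at 0° (8.2); H at 120° is eclipsed with F at 120° (5.3); H at 240° is eclipsed with NH2 at 240° (5.8). Total 19.3 kJ/mol.
NH2 at 300° is staggered. Ph at 0° is gauche with NH2 at 300° (3.9). Total 3.9 kJ/mol.
Max at 0° (21.3 kJ/mol), min at 180° (3.1 kJ/mol); barrier = 18.2 kJ/mol.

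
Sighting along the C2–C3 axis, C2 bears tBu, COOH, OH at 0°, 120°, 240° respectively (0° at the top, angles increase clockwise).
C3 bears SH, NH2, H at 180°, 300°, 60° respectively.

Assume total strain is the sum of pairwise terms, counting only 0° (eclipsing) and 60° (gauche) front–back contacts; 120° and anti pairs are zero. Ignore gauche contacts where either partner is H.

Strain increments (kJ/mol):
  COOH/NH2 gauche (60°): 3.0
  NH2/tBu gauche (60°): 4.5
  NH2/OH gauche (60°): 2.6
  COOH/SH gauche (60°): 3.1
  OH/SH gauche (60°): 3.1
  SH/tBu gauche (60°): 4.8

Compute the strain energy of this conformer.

13.3 kJ/mol

This conformer is staggered. tBu at 0° is gauche with NH2 at 300° (4.5); COOH at 120° is gauche with SH at 180° (3.1); OH at 240° is gauche with SH at 180° (3.1); OH at 240° is gauche with NH2 at 300° (2.6). Total 13.3 kJ/mol.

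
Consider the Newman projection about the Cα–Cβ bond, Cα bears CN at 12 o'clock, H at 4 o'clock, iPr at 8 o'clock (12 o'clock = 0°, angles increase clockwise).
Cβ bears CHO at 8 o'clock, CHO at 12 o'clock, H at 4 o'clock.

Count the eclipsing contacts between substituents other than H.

2

Non-H eclipsing pairs: CN(0°)/CHO(0°); iPr(240°)/CHO(240°) — 2 interactions.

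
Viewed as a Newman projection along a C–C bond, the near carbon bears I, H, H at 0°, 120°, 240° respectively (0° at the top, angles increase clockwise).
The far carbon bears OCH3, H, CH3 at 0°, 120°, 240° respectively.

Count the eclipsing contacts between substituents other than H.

Non-H eclipsing pairs: I(0°)/OCH3(0°) — 1 interaction.

1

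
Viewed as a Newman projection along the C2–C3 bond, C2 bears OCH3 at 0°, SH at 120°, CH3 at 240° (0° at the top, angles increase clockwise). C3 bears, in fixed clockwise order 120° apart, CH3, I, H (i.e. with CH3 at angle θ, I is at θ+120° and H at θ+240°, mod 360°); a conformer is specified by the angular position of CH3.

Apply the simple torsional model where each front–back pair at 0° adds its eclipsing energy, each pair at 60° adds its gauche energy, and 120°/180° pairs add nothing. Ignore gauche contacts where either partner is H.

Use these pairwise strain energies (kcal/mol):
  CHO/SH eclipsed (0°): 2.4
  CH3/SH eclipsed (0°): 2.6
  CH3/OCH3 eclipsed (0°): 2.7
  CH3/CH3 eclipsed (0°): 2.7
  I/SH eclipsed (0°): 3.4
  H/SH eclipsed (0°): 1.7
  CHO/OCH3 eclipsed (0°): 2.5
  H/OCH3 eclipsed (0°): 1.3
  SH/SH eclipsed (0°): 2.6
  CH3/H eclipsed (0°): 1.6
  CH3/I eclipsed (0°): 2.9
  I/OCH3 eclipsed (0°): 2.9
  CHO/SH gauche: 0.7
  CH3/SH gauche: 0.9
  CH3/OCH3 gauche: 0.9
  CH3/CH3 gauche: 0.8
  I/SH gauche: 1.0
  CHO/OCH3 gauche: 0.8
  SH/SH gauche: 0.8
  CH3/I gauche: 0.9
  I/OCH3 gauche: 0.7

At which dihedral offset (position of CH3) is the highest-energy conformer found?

CH3 at 0° is eclipsed. OCH3 at 0° is eclipsed with CH3 at 0° (2.7); SH at 120° is eclipsed with I at 120° (3.4); CH3 at 240° is eclipsed with H at 240° (1.6). Total 7.7 kcal/mol.
CH3 at 60° is staggered. OCH3 at 0° is gauche with CH3 at 60° (0.9); SH at 120° is gauche with CH3 at 60° (0.9); SH at 120° is gauche with I at 180° (1.0); CH3 at 240° is gauche with I at 180° (0.9). Total 3.7 kcal/mol.
CH3 at 120° is eclipsed. OCH3 at 0° is eclipsed with H at 0° (1.3); SH at 120° is eclipsed with CH3 at 120° (2.6); CH3 at 240° is eclipsed with I at 240° (2.9). Total 6.8 kcal/mol.
CH3 at 180° is staggered. OCH3 at 0° is gauche with I at 300° (0.7); SH at 120° is gauche with CH3 at 180° (0.9); CH3 at 240° is gauche with CH3 at 180° (0.8); CH3 at 240° is gauche with I at 300° (0.9). Total 3.3 kcal/mol.
CH3 at 240° is eclipsed. OCH3 at 0° is eclipsed with I at 0° (2.9); SH at 120° is eclipsed with H at 120° (1.7); CH3 at 240° is eclipsed with CH3 at 240° (2.7). Total 7.3 kcal/mol.
CH3 at 300° is staggered. OCH3 at 0° is gauche with CH3 at 300° (0.9); OCH3 at 0° is gauche with I at 60° (0.7); SH at 120° is gauche with I at 60° (1.0); CH3 at 240° is gauche with CH3 at 300° (0.8). Total 3.4 kcal/mol.
The maximum (7.7 kcal/mol) occurs with CH3 at 0°.

0°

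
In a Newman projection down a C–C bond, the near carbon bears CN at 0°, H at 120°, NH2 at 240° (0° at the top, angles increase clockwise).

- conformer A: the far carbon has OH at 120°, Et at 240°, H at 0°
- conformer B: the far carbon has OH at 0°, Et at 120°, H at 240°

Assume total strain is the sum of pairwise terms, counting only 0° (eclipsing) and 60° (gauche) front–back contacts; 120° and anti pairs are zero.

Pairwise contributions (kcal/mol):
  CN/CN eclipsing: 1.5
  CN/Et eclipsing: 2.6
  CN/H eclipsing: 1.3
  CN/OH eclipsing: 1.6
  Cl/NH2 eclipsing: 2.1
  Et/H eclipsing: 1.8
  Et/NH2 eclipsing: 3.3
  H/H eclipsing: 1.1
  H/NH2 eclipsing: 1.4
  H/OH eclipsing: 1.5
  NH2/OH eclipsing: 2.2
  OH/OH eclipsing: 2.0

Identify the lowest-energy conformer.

A (eclipsed): CN(0°)/H(0°) eclipsed 1.3; H(120°)/OH(120°) eclipsed 1.5; NH2(240°)/Et(240°) eclipsed 3.3 → 6.1 kcal/mol.
B (eclipsed): CN(0°)/OH(0°) eclipsed 1.6; H(120°)/Et(120°) eclipsed 1.8; NH2(240°)/H(240°) eclipsed 1.4 → 4.8 kcal/mol.
B has the lowest total (4.8 kcal/mol).

B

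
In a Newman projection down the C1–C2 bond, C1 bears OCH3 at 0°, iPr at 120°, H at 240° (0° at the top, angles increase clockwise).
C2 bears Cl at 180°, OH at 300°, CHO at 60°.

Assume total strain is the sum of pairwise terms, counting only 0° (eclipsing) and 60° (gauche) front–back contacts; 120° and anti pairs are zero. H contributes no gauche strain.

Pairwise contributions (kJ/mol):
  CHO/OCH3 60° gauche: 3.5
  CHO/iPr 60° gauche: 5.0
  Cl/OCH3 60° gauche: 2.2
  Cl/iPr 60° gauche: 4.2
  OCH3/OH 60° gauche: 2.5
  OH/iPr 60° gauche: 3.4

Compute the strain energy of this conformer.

15.2 kJ/mol

This conformer is staggered. OCH3 at 0° is gauche with OH at 300° (2.5); OCH3 at 0° is gauche with CHO at 60° (3.5); iPr at 120° is gauche with Cl at 180° (4.2); iPr at 120° is gauche with CHO at 60° (5.0). Total 15.2 kJ/mol.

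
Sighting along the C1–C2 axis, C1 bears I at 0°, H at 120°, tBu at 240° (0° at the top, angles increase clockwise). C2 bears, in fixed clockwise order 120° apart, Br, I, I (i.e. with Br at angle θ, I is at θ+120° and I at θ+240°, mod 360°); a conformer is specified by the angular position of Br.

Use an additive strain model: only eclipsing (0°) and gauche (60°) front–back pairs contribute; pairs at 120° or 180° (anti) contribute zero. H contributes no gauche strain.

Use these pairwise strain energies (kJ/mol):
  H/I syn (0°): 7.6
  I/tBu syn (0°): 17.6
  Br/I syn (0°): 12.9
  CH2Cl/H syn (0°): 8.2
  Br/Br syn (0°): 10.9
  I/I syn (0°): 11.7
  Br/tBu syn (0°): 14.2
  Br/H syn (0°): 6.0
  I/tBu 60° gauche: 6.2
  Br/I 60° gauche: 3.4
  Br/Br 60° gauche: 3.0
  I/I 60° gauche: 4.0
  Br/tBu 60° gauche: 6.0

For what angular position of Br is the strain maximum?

0°

Br at 0° (eclipsed): I–Br eclipsed, H–I eclipsed, tBu–I eclipsed; 12.9 + 7.6 + 17.6 = 38.1 kJ/mol.
Br at 60° (staggered): I–Br gauche, I–I gauche, tBu–I gauche, tBu–I gauche; 3.4 + 4.0 + 6.2 + 6.2 = 19.8 kJ/mol.
Br at 120° (eclipsed): I–I eclipsed, H–Br eclipsed, tBu–I eclipsed; 11.7 + 6.0 + 17.6 = 35.3 kJ/mol.
Br at 180° (staggered): I–I gauche, I–I gauche, tBu–Br gauche, tBu–I gauche; 4.0 + 4.0 + 6.0 + 6.2 = 20.2 kJ/mol.
Br at 240° (eclipsed): I–I eclipsed, H–I eclipsed, tBu–Br eclipsed; 11.7 + 7.6 + 14.2 = 33.5 kJ/mol.
Br at 300° (staggered): I–Br gauche, I–I gauche, tBu–Br gauche, tBu–I gauche; 3.4 + 4.0 + 6.0 + 6.2 = 19.6 kJ/mol.
The maximum (38.1 kJ/mol) occurs with Br at 0°.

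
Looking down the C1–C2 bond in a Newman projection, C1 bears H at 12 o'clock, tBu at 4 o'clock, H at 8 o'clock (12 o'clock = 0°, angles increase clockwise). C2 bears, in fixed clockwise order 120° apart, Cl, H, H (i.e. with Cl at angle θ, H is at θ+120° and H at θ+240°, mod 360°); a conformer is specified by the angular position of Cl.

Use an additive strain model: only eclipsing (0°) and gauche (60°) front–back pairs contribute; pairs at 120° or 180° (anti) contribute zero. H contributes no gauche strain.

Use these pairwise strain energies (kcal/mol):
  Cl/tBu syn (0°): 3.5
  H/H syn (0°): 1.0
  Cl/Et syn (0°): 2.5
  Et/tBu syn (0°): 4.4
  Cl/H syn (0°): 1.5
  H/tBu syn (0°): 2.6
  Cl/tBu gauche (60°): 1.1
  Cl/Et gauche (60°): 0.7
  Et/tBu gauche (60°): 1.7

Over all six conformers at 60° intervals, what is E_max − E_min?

5.5 kcal/mol

Cl at 0° (eclipsed): H–Cl eclipsed, tBu–H eclipsed, H–H eclipsed; 1.5 + 2.6 + 1.0 = 5.1 kcal/mol.
Cl at 60° (staggered): tBu–Cl gauche; 1.1 = 1.1 kcal/mol.
Cl at 120° (eclipsed): H–H eclipsed, tBu–Cl eclipsed, H–H eclipsed; 1.0 + 3.5 + 1.0 = 5.5 kcal/mol.
Cl at 180° (staggered): tBu–Cl gauche; 1.1 = 1.1 kcal/mol.
Cl at 240° (eclipsed): H–H eclipsed, tBu–H eclipsed, H–Cl eclipsed; 1.0 + 2.6 + 1.5 = 5.1 kcal/mol.
Cl at 300° (staggered): no non-H gauche contacts → 0.0 kcal/mol.
Max at 120° (5.5 kcal/mol), min at 300° (0.0 kcal/mol); barrier = 5.5 kcal/mol.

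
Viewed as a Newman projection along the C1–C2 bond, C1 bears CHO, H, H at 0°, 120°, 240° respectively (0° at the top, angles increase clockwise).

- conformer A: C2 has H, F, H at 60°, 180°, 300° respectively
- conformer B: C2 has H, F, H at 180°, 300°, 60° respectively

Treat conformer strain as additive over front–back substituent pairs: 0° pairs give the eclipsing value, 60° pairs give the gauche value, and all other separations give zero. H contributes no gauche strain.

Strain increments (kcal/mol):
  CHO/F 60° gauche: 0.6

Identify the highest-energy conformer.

B

A (staggered): no non-H gauche contacts → 0.0 kcal/mol.
B (staggered): CHO(0°)/F(300°) gauche 0.6 → 0.6 kcal/mol.
B has the highest total (0.6 kcal/mol).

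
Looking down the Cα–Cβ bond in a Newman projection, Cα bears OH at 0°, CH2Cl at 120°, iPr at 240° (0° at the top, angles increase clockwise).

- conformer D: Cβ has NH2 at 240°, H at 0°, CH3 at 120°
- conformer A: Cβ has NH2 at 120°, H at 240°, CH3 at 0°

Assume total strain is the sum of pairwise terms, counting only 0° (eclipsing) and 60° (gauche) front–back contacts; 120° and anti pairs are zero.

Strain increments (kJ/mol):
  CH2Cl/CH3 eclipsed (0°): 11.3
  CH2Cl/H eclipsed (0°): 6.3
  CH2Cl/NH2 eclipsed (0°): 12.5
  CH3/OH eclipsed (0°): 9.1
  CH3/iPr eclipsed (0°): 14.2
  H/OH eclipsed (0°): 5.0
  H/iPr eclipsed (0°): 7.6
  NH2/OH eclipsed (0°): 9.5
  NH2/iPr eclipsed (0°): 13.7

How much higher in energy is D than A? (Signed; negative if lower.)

D is eclipsed. OH at 0° is eclipsed with H at 0° (5.0); CH2Cl at 120° is eclipsed with CH3 at 120° (11.3); iPr at 240° is eclipsed with NH2 at 240° (13.7). Total 30.0 kJ/mol.
A is eclipsed. OH at 0° is eclipsed with CH3 at 0° (9.1); CH2Cl at 120° is eclipsed with NH2 at 120° (12.5); iPr at 240° is eclipsed with H at 240° (7.6). Total 29.2 kJ/mol.
E(D) − E(A) = 30.0 − 29.2 = +0.8 kJ/mol.

+0.8 kJ/mol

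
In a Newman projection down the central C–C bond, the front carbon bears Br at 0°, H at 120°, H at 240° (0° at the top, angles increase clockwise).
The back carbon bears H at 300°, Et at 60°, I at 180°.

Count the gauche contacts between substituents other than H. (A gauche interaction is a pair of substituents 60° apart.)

Non-H gauche pairs: Br(0°)/Et(60°) — 1 interaction.

1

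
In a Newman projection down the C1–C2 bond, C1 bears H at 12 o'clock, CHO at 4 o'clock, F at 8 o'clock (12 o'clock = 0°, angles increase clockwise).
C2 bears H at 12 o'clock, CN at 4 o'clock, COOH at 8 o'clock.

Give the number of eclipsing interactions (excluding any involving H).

2

Non-H eclipsing pairs: CHO(120°)/CN(120°); F(240°)/COOH(240°) — 2 interactions.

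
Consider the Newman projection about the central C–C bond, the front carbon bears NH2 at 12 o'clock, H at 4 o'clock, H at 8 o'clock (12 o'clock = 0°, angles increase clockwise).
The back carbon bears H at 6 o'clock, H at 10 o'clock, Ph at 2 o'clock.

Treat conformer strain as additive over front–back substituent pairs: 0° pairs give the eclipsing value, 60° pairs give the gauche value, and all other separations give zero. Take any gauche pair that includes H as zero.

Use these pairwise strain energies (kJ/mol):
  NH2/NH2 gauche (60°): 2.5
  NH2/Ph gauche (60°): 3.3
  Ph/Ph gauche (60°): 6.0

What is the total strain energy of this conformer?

This conformer (staggered): NH2(0°)/Ph(60°) gauche 3.3 → 3.3 kJ/mol.

3.3 kJ/mol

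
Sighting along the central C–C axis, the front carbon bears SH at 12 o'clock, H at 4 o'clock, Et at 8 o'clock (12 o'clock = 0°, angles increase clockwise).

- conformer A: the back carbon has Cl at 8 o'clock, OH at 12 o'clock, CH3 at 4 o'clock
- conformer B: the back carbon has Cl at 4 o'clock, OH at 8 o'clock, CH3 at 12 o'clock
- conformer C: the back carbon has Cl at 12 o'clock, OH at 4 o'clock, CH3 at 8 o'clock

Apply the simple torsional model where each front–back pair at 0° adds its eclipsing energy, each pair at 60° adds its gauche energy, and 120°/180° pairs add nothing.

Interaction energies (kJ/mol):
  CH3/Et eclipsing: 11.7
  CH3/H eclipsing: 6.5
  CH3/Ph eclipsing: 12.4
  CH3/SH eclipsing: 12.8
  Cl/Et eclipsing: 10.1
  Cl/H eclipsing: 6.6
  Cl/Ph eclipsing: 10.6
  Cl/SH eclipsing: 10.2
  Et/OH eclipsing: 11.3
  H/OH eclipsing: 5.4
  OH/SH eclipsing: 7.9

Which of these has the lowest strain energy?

A is eclipsed. SH at 0° is eclipsed with OH at 0° (7.9); H at 120° is eclipsed with CH3 at 120° (6.5); Et at 240° is eclipsed with Cl at 240° (10.1). Total 24.5 kJ/mol.
B is eclipsed. SH at 0° is eclipsed with CH3 at 0° (12.8); H at 120° is eclipsed with Cl at 120° (6.6); Et at 240° is eclipsed with OH at 240° (11.3). Total 30.7 kJ/mol.
C is eclipsed. SH at 0° is eclipsed with Cl at 0° (10.2); H at 120° is eclipsed with OH at 120° (5.4); Et at 240° is eclipsed with CH3 at 240° (11.7). Total 27.3 kJ/mol.
A has the lowest total (24.5 kJ/mol).

A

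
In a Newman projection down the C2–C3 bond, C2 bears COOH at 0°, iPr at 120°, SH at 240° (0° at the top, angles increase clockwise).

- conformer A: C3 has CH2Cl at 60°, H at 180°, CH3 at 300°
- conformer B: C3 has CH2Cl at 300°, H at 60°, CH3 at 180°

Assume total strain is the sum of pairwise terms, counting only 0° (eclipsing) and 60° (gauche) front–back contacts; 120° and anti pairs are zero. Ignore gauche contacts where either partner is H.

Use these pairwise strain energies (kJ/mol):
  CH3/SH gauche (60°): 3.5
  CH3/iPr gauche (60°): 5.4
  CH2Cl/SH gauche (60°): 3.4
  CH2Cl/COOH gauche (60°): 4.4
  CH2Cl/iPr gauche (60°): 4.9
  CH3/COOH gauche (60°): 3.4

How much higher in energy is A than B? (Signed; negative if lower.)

A (staggered): COOH(0°)/CH2Cl(60°) gauche 4.4; COOH(0°)/CH3(300°) gauche 3.4; iPr(120°)/CH2Cl(60°) gauche 4.9; SH(240°)/CH3(300°) gauche 3.5 → 16.2 kJ/mol.
B (staggered): COOH(0°)/CH2Cl(300°) gauche 4.4; iPr(120°)/CH3(180°) gauche 5.4; SH(240°)/CH2Cl(300°) gauche 3.4; SH(240°)/CH3(180°) gauche 3.5 → 16.7 kJ/mol.
E(A) − E(B) = 16.2 − 16.7 = -0.5 kJ/mol.

-0.5 kJ/mol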